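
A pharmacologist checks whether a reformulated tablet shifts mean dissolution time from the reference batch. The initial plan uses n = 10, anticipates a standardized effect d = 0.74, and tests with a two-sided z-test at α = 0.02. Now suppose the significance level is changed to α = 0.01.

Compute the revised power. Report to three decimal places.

Power ≈ 0.407

δ = d·√n = 0.74 × √10 = 2.3401 (unchanged). New critical value: z_{0.005} = 2.576.
Revised power = Φ(δ − 2.576) + Φ(−δ − 2.576) = Φ(-0.236) + Φ(-4.916) = 0.4068 + 0.0000 = 0.4068.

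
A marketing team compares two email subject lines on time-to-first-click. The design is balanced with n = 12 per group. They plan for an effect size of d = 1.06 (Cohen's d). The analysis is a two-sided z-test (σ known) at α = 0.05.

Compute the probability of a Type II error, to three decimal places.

Noncentrality parameter: δ = d·√(n/2) = 1.06 × √(12/2) = 2.5965
Critical value for a two-sided test at α = 0.05: z_{α/2} = 1.960.
Power = Φ(δ − 1.960) + Φ(−δ − 1.960) = Φ(0.636) + Φ(-4.556) = 0.7378 + 0.0000 = 0.7378.
Type II error: β = 1 − power = 1 − 0.7378 = 0.2622.

β ≈ 0.262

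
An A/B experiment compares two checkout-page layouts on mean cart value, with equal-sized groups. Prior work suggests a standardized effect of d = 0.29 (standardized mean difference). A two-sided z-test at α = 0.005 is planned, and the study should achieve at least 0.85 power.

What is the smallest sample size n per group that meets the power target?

n = 352 per group

For power 0.85 need Φ(δ − z_{0.0025}) = 0.85, so δ = z_{0.0025} + z_{0.15} = 2.807 + 1.036 = 3.843.
(Ignoring the negligible lower-tail rejection probability gives the usual closed-form inversion.)
δ = d·√(n/2) ⇒ n = 2(δ/d)² = 2 × (3.843 / 0.29)² = 351.30.
Round up to the next whole unit.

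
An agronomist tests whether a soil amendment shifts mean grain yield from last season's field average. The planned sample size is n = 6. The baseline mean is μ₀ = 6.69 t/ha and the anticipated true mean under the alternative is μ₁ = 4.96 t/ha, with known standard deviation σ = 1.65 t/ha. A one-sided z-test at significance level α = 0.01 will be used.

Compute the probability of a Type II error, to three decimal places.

Standardized effect: d = |μ₁ − μ₀| / σ = |4.96 − 6.69| / 1.65 = 1.0485
Noncentrality parameter: δ = d·√n = 1.0485 × √6 = 2.5683
Critical value for a one-sided test at α = 0.01: z_α = 2.326.
Power = P(Z > 2.326 − δ) = Φ(0.242) = 0.5956.
Type II error: β = 1 − power = 1 − 0.5956 = 0.4044.

β ≈ 0.404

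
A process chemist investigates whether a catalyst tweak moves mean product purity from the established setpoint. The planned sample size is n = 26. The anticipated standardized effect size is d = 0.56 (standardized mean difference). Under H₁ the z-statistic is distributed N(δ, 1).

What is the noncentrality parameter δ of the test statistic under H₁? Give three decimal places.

δ ≈ 2.855

δ = d·√n = 0.56 × √26 = 2.8555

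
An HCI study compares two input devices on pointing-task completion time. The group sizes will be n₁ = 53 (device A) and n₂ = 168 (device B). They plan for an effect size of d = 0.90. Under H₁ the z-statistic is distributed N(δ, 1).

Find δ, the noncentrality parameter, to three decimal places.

The noncentrality parameter scales effect size by the design's sample-size factor: δ = d / √(1/n₁ + 1/n₂) = 0.90 / √(1/53 + 1/168) = 5.7127

δ ≈ 5.713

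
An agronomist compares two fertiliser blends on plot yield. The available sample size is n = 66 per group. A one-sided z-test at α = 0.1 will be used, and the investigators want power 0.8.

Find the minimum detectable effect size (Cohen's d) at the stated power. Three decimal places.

Required noncentrality: δ = z_{0.1} + z_{0.20} = 1.282 + 0.842 = 2.123.
δ = d·√(n/2) ⇒ d = δ/√(n/2) = 2.123/√(66/2) = 0.3696.

d ≈ 0.370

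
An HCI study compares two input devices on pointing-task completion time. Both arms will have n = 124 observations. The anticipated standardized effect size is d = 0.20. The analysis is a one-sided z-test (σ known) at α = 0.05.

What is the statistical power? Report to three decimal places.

Noncentrality parameter: δ = d·√(n/2) = 0.20 × √(124/2) = 1.5748
Critical value for a one-sided test at α = 0.05: z_α = 1.645.
Power = Φ(δ − 1.645) = Φ(-0.070) = 0.4721.

Power ≈ 0.472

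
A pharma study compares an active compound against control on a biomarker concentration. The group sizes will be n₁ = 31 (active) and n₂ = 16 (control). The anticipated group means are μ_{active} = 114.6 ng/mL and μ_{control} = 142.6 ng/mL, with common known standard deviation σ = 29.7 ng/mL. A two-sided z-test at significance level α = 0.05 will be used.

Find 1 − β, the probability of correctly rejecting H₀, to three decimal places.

Standardized effect: d = |μ_{active} − μ_{control}| / σ = |114.6 − 142.6| / 29.7 = 0.9428
Noncentrality parameter: δ = d / √(1/n₁ + 1/n₂) = 0.9428 / √(1/31 + 1/16) = 3.0626
Two-sided α = 0.05 → critical value z_{0.025} = 1.960.
Power = Φ(δ − 1.960) + Φ(−δ − 1.960) = Φ(1.103) + Φ(-5.023) = 0.8649 + 0.0000 = 0.8649.

Power ≈ 0.865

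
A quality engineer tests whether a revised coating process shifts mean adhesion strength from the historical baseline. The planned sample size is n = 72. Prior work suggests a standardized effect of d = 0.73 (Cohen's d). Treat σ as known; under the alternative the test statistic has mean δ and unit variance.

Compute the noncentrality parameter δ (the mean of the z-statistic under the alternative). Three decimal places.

δ = d·√n = 0.73 × √72 = 6.1943

δ ≈ 6.194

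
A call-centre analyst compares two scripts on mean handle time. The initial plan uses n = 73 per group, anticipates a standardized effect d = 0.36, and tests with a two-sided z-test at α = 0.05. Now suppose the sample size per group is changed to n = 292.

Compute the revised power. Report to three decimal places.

With n = 292 per group: δ = d·√(n/2) = 0.36 × √(292/2) = 4.3499. Critical value z_{0.025} = 1.960.
Revised power = Φ(δ − 1.960) + Φ(−δ − 1.960) = Φ(2.390) + Φ(-6.310) = 0.9916 + 0.0000 = 0.9916.

Power ≈ 0.992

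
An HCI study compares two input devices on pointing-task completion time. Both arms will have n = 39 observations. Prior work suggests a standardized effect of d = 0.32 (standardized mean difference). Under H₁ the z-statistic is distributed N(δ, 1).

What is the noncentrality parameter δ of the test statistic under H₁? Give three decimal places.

δ ≈ 1.413

δ = d·√(n/2) = 0.32 × √(39/2) = 1.4131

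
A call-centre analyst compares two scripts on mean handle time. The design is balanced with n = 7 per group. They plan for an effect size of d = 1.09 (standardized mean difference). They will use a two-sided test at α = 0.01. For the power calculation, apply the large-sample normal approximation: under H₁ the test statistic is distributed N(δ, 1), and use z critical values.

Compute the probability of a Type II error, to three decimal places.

β ≈ 0.704

Noncentrality parameter: δ = d·√(n/2) = 1.09 × √(7/2) = 2.0392
Two-sided α = 0.01 → critical value z_{0.005} = 2.576.
Power = Φ(δ − 2.576) + Φ(−δ − 2.576) = Φ(-0.537) + Φ(-4.615) = 0.2958 + 0.0000 = 0.2958.
Type II error: β = 1 − power = 1 − 0.2958 = 0.7042.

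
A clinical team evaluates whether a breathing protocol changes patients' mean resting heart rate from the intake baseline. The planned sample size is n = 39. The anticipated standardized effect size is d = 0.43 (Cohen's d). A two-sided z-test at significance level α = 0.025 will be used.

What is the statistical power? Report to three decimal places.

Power ≈ 0.671

Noncentrality parameter: δ = d·√n = 0.43 × √39 = 2.6853
Critical value for a two-sided test at α = 0.025: z_{α/2} = 2.241.
Power = Φ(δ − 2.241) + Φ(−δ − 2.241) = Φ(0.444) + Φ(-4.927) = 0.6715 + 0.0000 = 0.6715.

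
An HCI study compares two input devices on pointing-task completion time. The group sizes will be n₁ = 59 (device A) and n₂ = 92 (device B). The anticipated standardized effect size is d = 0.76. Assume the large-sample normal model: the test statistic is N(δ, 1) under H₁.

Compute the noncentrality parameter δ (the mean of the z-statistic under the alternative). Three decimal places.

δ = d / √(1/n₁ + 1/n₂) = 0.76 / √(1/59 + 1/92) = 4.5566

δ ≈ 4.557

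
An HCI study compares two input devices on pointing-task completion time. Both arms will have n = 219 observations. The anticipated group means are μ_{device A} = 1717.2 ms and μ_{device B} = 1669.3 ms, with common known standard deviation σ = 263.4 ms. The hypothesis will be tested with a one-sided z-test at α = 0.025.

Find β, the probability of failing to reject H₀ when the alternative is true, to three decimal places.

Standardized effect: d = |μ_{device A} − μ_{device B}| / σ = |1717.2 − 1669.3| / 263.4 = 0.1819
Noncentrality parameter: δ = d·√(n/2) = 0.1819 × √(219/2) = 1.9029
Critical value for a one-sided test at α = 0.025: z_α = 1.960.
Power = Φ(δ − 1.960) = Φ(-0.057) = 0.4773.
Type II error: β = 1 − power = 1 − 0.4773 = 0.5227.

β ≈ 0.523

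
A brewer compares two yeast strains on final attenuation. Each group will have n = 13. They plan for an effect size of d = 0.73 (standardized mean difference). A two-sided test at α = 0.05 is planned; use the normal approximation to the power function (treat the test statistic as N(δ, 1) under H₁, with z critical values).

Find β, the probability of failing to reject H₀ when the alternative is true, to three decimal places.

β ≈ 0.539

Noncentrality parameter: δ = d·√(n/2) = 0.73 × √(13/2) = 1.8611
Two-sided α = 0.05 → critical value z_{0.025} = 1.960.
Power = Φ(δ − 1.960) + Φ(−δ − 1.960) = Φ(-0.099) + Φ(-3.821) = 0.4606 + 0.0001 = 0.4607.
Type II error: β = 1 − power = 1 − 0.4607 = 0.5393.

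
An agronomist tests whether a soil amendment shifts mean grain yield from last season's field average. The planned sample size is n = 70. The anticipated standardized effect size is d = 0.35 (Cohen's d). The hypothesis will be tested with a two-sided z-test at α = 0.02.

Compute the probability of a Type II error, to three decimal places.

Noncentrality parameter: δ = d·√n = 0.35 × √70 = 2.9283
Critical value for a two-sided test at α = 0.02: z_{α/2} = 2.326.
Power = Φ(δ − 2.326) + Φ(−δ − 2.326) = Φ(0.602) + Φ(-5.255) = 0.7264 + 0.0000 = 0.7264.
Type II error: β = 1 − power = 1 − 0.7264 = 0.2736.

β ≈ 0.274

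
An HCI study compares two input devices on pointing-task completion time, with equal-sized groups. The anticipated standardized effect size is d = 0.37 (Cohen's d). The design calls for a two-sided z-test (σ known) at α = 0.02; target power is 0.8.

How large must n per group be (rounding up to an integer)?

n = 147 per group

Set Φ(δ − 2.326) = 0.8; then δ − 2.326 = Φ⁻¹(0.8) = 0.842, giving δ = 3.168.
(The Φ(−δ − z_{α/2}) term is vanishingly small for δ > 0 and is dropped in the standard sample-size formula.)
δ = d·√(n/2) ⇒ n = 2(δ/d)² = 2 × (3.168 / 0.37)² = 146.62.
Rounding up, n = 147 per group.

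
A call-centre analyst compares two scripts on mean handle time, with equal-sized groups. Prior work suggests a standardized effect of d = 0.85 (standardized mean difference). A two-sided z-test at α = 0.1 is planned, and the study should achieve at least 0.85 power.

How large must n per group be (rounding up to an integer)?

n = 20 per group

Set Φ(δ − 1.645) = 0.85; then δ − 1.645 = Φ⁻¹(0.85) = 1.036, giving δ = 2.681.
(Ignoring the negligible lower-tail rejection probability gives the usual closed-form inversion.)
δ = d·√(n/2) ⇒ n = 2(δ/d)² = 2 × (2.681 / 0.85)² = 19.90.
Rounding up, n = 20 per group.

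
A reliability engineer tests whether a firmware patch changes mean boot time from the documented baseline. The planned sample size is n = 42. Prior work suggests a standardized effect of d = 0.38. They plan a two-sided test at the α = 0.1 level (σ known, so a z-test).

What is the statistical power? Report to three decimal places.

Noncentrality parameter: δ = d·√n = 0.38 × √42 = 2.4627
Critical value for a two-sided test at α = 0.1: z_{α/2} = 1.645.
Power = Φ(δ − 1.645) + Φ(−δ − 1.645) = Φ(0.818) + Φ(-4.108) = 0.7933 + 0.0000 = 0.7933.

Power ≈ 0.793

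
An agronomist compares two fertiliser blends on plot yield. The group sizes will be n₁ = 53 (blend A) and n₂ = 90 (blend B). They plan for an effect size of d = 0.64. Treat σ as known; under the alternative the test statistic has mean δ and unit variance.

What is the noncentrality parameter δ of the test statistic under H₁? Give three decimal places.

The noncentrality parameter scales effect size by the design's sample-size factor: δ = d / √(1/n₁ + 1/n₂) = 0.64 / √(1/53 + 1/90) = 3.6963

δ ≈ 3.696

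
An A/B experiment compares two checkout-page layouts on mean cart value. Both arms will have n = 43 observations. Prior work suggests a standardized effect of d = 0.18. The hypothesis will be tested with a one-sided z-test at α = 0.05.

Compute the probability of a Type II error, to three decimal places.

Noncentrality parameter: δ = d·√(n/2) = 0.18 × √(43/2) = 0.8346
One-sided α = 0.05 → critical value z_{0.05} = 1.645.
Power = P(Z > 1.645 − δ) = Φ(-0.810) = 0.2089.
Type II error: β = 1 − power = 1 − 0.2089 = 0.7911.

β ≈ 0.791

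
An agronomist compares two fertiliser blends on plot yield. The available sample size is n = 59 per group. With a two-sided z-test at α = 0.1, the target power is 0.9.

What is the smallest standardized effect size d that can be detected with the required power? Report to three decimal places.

Required noncentrality: δ = z_{0.05} + z_{0.10} = 1.645 + 1.282 = 2.926.
(The second rejection-region term Φ(−δ − z_{α/2}) is negligible and dropped.)
δ = d·√(n/2) ⇒ d = δ/√(n/2) = 2.926/√(59/2) = 0.5388.

d ≈ 0.539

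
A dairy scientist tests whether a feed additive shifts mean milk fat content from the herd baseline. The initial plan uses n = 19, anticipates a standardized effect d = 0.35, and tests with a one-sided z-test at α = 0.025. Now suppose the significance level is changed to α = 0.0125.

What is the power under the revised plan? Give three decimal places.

Power ≈ 0.237

δ = d·√n = 0.35 × √19 = 1.5256 (unchanged). New critical value: z_{0.0125} = 2.241.
Revised power = Φ(δ − 2.241) = Φ(-0.716) = 0.2371.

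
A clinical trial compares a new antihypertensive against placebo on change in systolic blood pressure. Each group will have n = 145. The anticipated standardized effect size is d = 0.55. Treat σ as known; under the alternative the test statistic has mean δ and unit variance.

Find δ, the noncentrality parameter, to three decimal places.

The noncentrality parameter scales effect size by the design's sample-size factor: δ = d·√(n/2) = 0.55 × √(145/2) = 4.6831

δ ≈ 4.683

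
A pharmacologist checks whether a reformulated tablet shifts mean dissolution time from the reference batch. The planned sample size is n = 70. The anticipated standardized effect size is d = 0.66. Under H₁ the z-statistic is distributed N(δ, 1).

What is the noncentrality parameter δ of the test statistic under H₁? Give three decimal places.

δ = d·√n = 0.66 × √70 = 5.5220

δ ≈ 5.522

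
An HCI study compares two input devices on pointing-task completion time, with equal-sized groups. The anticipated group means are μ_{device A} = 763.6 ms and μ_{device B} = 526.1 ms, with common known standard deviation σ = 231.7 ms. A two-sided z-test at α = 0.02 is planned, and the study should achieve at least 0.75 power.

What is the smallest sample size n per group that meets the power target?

n = 18 per group

Standardized effect: d = |μ_{device A} − μ_{device B}| / σ = |763.6 − 526.1| / 231.7 = 1.0250
Set Φ(δ − 2.326) = 0.75; then δ − 2.326 = Φ⁻¹(0.75) = 0.674, giving δ = 3.001.
(The Φ(−δ − z_{α/2}) term is vanishingly small for δ > 0 and is dropped in the standard sample-size formula.)
δ = d·√(n/2) ⇒ n = 2(δ/d)² = 2 × (3.001 / 1.0250)² = 17.14.
Rounding up, n = 18 per group.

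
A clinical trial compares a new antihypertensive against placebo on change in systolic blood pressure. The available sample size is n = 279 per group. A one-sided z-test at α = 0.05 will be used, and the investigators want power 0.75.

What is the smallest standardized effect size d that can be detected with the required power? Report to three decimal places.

Required noncentrality: δ = z_{0.05} + z_{0.25} = 1.645 + 0.674 = 2.319.
δ = d·√(n/2) ⇒ d = δ/√(n/2) = 2.319/√(279/2) = 0.1964.

d ≈ 0.196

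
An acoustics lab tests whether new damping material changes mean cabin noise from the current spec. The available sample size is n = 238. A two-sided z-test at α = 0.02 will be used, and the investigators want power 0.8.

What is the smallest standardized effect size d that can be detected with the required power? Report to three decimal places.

d ≈ 0.205

Need Φ(δ − 2.326) = 0.8, so δ = 2.326 + 0.842 = 3.168.
(Lower-tail contribution to power is negligible for δ > 0.)
δ = d·√n ⇒ d = δ/√n = 3.168/√238 = 0.2053.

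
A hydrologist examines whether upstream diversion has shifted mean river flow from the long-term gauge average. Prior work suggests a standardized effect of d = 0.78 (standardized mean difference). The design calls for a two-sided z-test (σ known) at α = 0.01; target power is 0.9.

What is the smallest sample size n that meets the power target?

n = 25

For power 0.9 need Φ(δ − z_{0.005}) = 0.9, so δ = z_{0.005} + z_{0.10} = 2.576 + 1.282 = 3.857.
(The Φ(−δ − z_{α/2}) term is vanishingly small for δ > 0 and is dropped in the standard sample-size formula.)
δ = d·√n ⇒ n = (δ/d)² = (3.857 / 0.78)² = 24.46.
Rounding up, n = 25.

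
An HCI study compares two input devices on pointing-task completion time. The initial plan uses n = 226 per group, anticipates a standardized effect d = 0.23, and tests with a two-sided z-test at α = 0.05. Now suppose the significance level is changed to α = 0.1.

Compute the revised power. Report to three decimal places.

δ = d·√(n/2) = 0.23 × √(226/2) = 2.4449 (unchanged). New critical value: z_{0.05} = 1.645.
Revised power = Φ(δ − 1.645) + Φ(−δ − 1.645) = Φ(0.800) + Φ(-4.090) = 0.7882 + 0.0000 = 0.7882.

Power ≈ 0.788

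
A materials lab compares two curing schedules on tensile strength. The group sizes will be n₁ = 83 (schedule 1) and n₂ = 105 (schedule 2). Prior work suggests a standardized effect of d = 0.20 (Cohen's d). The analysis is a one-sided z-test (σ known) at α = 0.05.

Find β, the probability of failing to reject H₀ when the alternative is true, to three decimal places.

β ≈ 0.611

Noncentrality parameter: δ = d / √(1/n₁ + 1/n₂) = 0.20 / √(1/83 + 1/105) = 1.3617
Critical value for a one-sided test at α = 0.05: z_α = 1.645.
Power = Φ(δ − 1.645) = Φ(-0.283) = 0.3885.
Type II error: β = 1 − power = 1 − 0.3885 = 0.6115.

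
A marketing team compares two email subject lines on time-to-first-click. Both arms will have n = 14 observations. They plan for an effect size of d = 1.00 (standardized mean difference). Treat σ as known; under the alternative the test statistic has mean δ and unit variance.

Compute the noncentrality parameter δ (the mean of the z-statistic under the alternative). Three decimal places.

δ = d·√(n/2) = 1.00 × √(14/2) = 2.6458

δ ≈ 2.646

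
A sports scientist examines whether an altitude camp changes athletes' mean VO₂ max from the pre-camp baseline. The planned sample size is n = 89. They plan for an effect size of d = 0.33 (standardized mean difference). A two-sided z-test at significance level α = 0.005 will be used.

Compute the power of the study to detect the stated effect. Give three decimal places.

Power ≈ 0.620

Noncentrality parameter: λ = d·√n = 0.33 × √89 = 3.1132
Two-sided α = 0.005 → critical value z_{0.0025} = 2.807.
Power = Φ(λ − 2.807) + Φ(−λ − 2.807) = Φ(0.306) + Φ(-5.920) = 0.6203 + 0.0000 = 0.6203.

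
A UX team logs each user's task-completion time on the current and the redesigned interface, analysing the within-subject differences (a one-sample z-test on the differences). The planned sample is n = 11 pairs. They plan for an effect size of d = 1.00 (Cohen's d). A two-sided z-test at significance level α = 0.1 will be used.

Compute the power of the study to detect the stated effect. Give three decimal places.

Power ≈ 0.953

Noncentrality parameter: δ = d·√n = 1.00 × √11 = 3.3166
Critical value for a two-sided test at α = 0.1: z_{α/2} = 1.645.
Power = Φ(δ − 1.645) + Φ(−δ − 1.645) = Φ(1.672) + Φ(-4.961) = 0.9527 + 0.0000 = 0.9527.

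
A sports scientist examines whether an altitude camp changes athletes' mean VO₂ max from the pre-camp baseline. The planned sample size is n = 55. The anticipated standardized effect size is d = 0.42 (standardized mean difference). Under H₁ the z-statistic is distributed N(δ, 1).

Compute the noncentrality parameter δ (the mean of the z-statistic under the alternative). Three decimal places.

δ ≈ 3.115

δ = d·√n = 0.42 × √55 = 3.1148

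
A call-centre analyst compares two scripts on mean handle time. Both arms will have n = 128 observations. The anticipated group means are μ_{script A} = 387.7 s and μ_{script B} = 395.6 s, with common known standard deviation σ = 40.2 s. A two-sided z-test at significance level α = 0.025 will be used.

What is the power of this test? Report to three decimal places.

Power ≈ 0.252

Standardized effect: d = |μ_{script A} − μ_{script B}| / σ = |387.7 − 395.6| / 40.2 = 0.1965
Noncentrality parameter: δ = d·√(n/2) = 0.1965 × √(128/2) = 1.5721
Critical value for a two-sided test at α = 0.025: z_{α/2} = 2.241.
Power = Φ(δ − 2.241) + Φ(−δ − 2.241) = Φ(-0.669) + Φ(-3.814) = 0.2517 + 0.0001 = 0.2517.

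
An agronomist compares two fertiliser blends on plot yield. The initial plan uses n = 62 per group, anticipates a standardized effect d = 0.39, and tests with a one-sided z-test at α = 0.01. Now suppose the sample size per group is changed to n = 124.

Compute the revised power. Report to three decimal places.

With n = 124 per group: δ = d·√(n/2) = 0.39 × √(124/2) = 3.0709. Critical value z_{0.01} = 2.326.
Revised power = P(Z > 2.326 − δ) = Φ(0.745) = 0.7717.

Power ≈ 0.772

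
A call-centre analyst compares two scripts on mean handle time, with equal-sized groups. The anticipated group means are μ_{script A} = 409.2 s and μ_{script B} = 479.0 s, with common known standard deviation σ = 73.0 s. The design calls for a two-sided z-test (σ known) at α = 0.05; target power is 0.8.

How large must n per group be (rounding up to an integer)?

n = 18 per group

Standardized effect: d = |μ_{script A} − μ_{script B}| / σ = |409.2 − 479.0| / 73.0 = 0.9562
For power 0.8 need Φ(δ − z_{0.025}) = 0.8, so δ = z_{0.025} + z_{0.20} = 1.960 + 0.842 = 2.802.
(The Φ(−δ − z_{α/2}) term is vanishingly small for δ > 0 and is dropped in the standard sample-size formula.)
δ = d·√(n/2) ⇒ n = 2(δ/d)² = 2 × (2.802 / 0.9562)² = 17.17.
Rounding up, n = 18 per group.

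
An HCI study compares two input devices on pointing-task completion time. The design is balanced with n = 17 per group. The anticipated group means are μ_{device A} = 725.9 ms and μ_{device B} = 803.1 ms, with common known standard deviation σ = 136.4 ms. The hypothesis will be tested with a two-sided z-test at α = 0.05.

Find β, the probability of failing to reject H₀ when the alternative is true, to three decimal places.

Standardized effect: d = |μ_{device A} − μ_{device B}| / σ = |725.9 − 803.1| / 136.4 = 0.5660
Noncentrality parameter: δ = d·√(n/2) = 0.5660 × √(17/2) = 1.6501
Critical value for a two-sided test at α = 0.05: z_{α/2} = 1.960.
Power = Φ(δ − 1.960) + Φ(−δ − 1.960) = Φ(-0.310) + Φ(-3.610) = 0.3783 + 0.0002 = 0.3785.
Type II error: β = 1 − power = 1 − 0.3785 = 0.6215.

β ≈ 0.622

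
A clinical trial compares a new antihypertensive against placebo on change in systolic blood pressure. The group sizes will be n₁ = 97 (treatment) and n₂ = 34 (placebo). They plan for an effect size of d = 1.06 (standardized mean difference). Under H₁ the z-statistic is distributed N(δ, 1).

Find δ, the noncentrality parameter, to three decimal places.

δ ≈ 5.319

δ = d / √(1/n₁ + 1/n₂) = 1.06 / √(1/97 + 1/34) = 5.3186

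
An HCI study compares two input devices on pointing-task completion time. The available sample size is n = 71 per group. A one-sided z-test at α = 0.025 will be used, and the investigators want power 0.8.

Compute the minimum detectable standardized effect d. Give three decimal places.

d ≈ 0.470

Required noncentrality: δ = z_{0.025} + z_{0.20} = 1.960 + 0.842 = 2.802.
δ = d·√(n/2) ⇒ d = δ/√(n/2) = 2.802/√(71/2) = 0.4702.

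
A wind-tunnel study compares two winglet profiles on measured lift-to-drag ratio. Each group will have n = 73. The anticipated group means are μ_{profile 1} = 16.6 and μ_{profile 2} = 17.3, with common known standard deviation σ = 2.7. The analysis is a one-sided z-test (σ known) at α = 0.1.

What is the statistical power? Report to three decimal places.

Power ≈ 0.612

Standardized effect: d = |μ_{profile 1} − μ_{profile 2}| / σ = |16.6 − 17.3| / 2.7 = 0.2593
Noncentrality parameter: δ = d·√(n/2) = 0.2593 × √(73/2) = 1.5663
One-sided α = 0.1 → critical value z_{0.1} = 1.282.
Power = Φ(δ − 1.282) = Φ(0.285) = 0.6121.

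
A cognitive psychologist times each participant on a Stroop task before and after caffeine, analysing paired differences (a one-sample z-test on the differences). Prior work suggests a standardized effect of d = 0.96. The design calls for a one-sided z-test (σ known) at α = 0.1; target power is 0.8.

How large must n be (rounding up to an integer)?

Set Φ(δ − 1.282) = 0.8; then δ − 1.282 = Φ⁻¹(0.8) = 0.842, giving δ = 2.123.
δ = d·√n ⇒ n = (δ/d)² = (2.123 / 0.96)² = 4.89.
Rounding up, n = 5.

n = 5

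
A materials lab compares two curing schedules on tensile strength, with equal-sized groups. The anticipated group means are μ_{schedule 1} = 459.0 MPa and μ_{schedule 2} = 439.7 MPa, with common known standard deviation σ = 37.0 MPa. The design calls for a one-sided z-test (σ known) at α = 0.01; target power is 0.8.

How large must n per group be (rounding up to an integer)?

n = 74 per group

Standardized effect: d = |μ_{schedule 1} − μ_{schedule 2}| / σ = |459.0 − 439.7| / 37.0 = 0.5216
For power 0.8 need Φ(δ − z_{0.01}) = 0.8, so δ = z_{0.01} + z_{0.20} = 2.326 + 0.842 = 3.168.
δ = d·√(n/2) ⇒ n = 2(δ/d)² = 2 × (3.168 / 0.5216)² = 73.77.
Round up to the next whole unit.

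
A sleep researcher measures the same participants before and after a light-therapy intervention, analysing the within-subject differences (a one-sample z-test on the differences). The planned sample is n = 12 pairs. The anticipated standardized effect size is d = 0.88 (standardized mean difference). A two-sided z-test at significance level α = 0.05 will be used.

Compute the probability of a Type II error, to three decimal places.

β ≈ 0.138

Noncentrality parameter: δ = d·√n = 0.88 × √12 = 3.0484
Two-sided α = 0.05 → critical value z_{0.025} = 1.960.
Power = Φ(δ − 1.960) + Φ(−δ − 1.960) = Φ(1.088) + Φ(-5.008) = 0.8618 + 0.0000 = 0.8618.
Type II error: β = 1 − power = 1 − 0.8618 = 0.1382.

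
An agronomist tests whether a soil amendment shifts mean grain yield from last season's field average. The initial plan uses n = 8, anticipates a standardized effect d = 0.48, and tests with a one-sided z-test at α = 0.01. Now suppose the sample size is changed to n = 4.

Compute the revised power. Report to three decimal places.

With n = 4: δ = d·√n = 0.48 × √4 = 0.9600. Critical value z_{0.01} = 2.326.
Revised power = Φ(δ − 2.326) = Φ(-1.366) = 0.0859.

Power ≈ 0.086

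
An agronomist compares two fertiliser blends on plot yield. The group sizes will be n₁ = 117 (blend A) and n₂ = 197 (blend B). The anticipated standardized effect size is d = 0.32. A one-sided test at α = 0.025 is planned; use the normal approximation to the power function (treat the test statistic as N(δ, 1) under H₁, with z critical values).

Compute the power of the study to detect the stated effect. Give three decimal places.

Power ≈ 0.783

Noncentrality parameter: δ = d / √(1/n₁ + 1/n₂) = 0.32 / √(1/117 + 1/197) = 2.7416
Critical value for a one-sided test at α = 0.025: z_α = 1.960.
Power = P(Z > 1.960 − δ) = Φ(0.782) = 0.7828.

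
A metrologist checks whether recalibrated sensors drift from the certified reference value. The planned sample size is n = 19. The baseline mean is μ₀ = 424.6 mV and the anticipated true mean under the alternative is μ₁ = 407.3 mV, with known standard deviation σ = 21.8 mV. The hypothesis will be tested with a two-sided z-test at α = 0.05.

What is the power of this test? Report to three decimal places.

Power ≈ 0.933

Standardized effect: d = |μ₁ − μ₀| / σ = |407.3 − 424.6| / 21.8 = 0.7936
Noncentrality parameter: δ = d·√n = 0.7936 × √19 = 3.4591
Two-sided α = 0.05 → critical value z_{0.025} = 1.960.
Power = Φ(δ − 1.960) + Φ(−δ − 1.960) = Φ(1.499) + Φ(-5.419) = 0.9331 + 0.0000 = 0.9331.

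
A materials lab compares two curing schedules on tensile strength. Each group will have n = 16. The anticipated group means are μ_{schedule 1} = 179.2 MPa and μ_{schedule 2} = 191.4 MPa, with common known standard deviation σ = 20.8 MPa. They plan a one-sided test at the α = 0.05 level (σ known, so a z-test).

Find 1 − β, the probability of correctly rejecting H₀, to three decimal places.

Power ≈ 0.506

Standardized effect: d = |μ_{schedule 1} − μ_{schedule 2}| / σ = |179.2 − 191.4| / 20.8 = 0.5865
Noncentrality parameter: δ = d·√(n/2) = 0.5865 × √(16/2) = 1.6590
Critical value for a one-sided test at α = 0.05: z_α = 1.645.
Power = P(Z > 1.645 − δ) = Φ(0.014) = 0.5056.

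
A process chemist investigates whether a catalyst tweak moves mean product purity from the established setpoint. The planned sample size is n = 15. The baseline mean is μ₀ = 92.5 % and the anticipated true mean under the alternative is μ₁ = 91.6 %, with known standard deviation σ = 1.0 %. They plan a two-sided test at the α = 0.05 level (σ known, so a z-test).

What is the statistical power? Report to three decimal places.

Standardized effect: d = |μ₁ − μ₀| / σ = |91.6 − 92.5| / 1.0 = 0.9000
Noncentrality parameter: δ = d·√n = 0.9000 × √15 = 3.4857
Critical value for a two-sided test at α = 0.05: z_{α/2} = 1.960.
Power = Φ(δ − 1.960) + Φ(−δ − 1.960) = Φ(1.526) + Φ(-5.446) = 0.9365 + 0.0000 = 0.9365.

Power ≈ 0.936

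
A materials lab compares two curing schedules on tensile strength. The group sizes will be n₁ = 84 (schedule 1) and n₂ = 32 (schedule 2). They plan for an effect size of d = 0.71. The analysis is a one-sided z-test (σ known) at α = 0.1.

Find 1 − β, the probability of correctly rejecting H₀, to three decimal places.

Power ≈ 0.984

Noncentrality parameter: δ = d / √(1/n₁ + 1/n₂) = 0.71 / √(1/84 + 1/32) = 3.4178
One-sided α = 0.1 → critical value z_{0.1} = 1.282.
Power = Φ(δ − 1.282) = Φ(2.136) = 0.9837.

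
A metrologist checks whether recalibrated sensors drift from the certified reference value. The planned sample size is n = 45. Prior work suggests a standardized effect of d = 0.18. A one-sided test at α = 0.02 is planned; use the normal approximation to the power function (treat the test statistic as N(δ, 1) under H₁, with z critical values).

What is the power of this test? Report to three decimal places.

Power ≈ 0.199

Noncentrality parameter: λ = d·√n = 0.18 × √45 = 1.2075
Critical value for a one-sided test at α = 0.02: z_α = 2.054.
Power = Φ(λ − 2.054) = Φ(-0.846) = 0.1987.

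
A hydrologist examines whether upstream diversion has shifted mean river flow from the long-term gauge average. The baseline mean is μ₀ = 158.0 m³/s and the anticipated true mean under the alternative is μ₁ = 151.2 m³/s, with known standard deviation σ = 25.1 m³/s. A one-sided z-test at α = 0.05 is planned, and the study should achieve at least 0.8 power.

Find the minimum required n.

Standardized effect: d = |μ₁ − μ₀| / σ = |151.2 − 158.0| / 25.1 = 0.2709
Set Φ(δ − 1.645) = 0.8; then δ − 1.645 = Φ⁻¹(0.8) = 0.842, giving δ = 2.486.
δ = d·√n ⇒ n = (δ/d)² = (2.486 / 0.2709)² = 84.24.
Round up to the next whole unit.

n = 85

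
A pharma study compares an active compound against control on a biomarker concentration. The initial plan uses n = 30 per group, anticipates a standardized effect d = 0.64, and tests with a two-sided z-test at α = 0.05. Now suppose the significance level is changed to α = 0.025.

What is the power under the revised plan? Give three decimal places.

Power ≈ 0.594

δ = d·√(n/2) = 0.64 × √(30/2) = 2.4787 (unchanged). New critical value: z_{0.0125} = 2.241.
Revised power = Φ(δ − 2.241) + Φ(−δ − 2.241) = Φ(0.237) + Φ(-4.720) = 0.5938 + 0.0000 = 0.5938.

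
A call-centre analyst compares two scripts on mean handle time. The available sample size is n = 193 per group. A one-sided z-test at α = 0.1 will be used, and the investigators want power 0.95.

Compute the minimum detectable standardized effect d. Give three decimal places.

d ≈ 0.298

Need Φ(δ − 1.282) = 0.95, so δ = 1.282 + 1.645 = 2.926.
δ = d·√(n/2) ⇒ d = δ/√(n/2) = 2.926/√(193/2) = 0.2979.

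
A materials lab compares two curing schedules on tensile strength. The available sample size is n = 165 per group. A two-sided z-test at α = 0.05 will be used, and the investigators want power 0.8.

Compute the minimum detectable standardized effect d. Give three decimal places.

d ≈ 0.308

Required noncentrality: δ = z_{0.025} + z_{0.20} = 1.960 + 0.842 = 2.802.
(Lower-tail contribution to power is negligible for δ > 0.)
δ = d·√(n/2) ⇒ d = δ/√(n/2) = 2.802/√(165/2) = 0.3084.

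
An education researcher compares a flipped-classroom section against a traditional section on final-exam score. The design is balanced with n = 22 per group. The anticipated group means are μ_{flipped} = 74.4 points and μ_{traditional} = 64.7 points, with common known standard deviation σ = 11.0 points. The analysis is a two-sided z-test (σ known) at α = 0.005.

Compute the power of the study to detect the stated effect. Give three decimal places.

Power ≈ 0.547

Standardized effect: d = |μ_{flipped} − μ_{traditional}| / σ = |74.4 − 64.7| / 11.0 = 0.8818
Noncentrality parameter: δ = d·√(n/2) = 0.8818 × √(22/2) = 2.9247
Critical value for a two-sided test at α = 0.005: z_{α/2} = 2.807.
Power = Φ(δ − 2.807) + Φ(−δ − 2.807) = Φ(0.118) + Φ(-5.732) = 0.5468 + 0.0000 = 0.5468.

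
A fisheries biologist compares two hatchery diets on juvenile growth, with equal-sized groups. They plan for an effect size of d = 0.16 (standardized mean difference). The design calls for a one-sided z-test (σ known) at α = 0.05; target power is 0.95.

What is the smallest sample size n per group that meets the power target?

For power 0.95 need Φ(δ − z_{0.05}) = 0.95, so δ = z_{0.05} + z_{0.05} = 1.645 + 1.645 = 3.290.
δ = d·√(n/2) ⇒ n = 2(δ/d)² = 2 × (3.290 / 0.16)² = 845.48.
Round up to the next whole unit.

n = 846 per group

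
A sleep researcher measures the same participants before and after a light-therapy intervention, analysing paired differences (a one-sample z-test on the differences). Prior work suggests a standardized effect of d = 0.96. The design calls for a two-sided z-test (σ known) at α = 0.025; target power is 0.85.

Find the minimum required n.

n = 12

Set Φ(δ − 2.241) = 0.85; then δ − 2.241 = Φ⁻¹(0.85) = 1.036, giving δ = 3.278.
(The Φ(−δ − z_{α/2}) term is vanishingly small for δ > 0 and is dropped in the standard sample-size formula.)
δ = d·√n ⇒ n = (δ/d)² = (3.278 / 0.96)² = 11.66.
Rounding up, n = 12.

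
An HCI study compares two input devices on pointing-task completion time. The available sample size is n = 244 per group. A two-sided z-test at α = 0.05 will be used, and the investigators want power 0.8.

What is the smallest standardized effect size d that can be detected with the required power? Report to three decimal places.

Need Φ(δ − 1.960) = 0.8, so δ = 1.960 + 0.842 = 2.802.
(Lower-tail contribution to power is negligible for δ > 0.)
δ = d·√(n/2) ⇒ d = δ/√(n/2) = 2.802/√(244/2) = 0.2536.

d ≈ 0.254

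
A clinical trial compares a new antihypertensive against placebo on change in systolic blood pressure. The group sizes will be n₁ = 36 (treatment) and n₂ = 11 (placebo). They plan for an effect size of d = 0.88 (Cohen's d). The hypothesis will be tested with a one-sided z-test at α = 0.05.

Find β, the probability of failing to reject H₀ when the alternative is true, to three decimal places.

β ≈ 0.182

Noncentrality parameter: δ = d / √(1/n₁ + 1/n₂) = 0.88 / √(1/36 + 1/11) = 2.5544
Critical value for a one-sided test at α = 0.05: z_α = 1.645.
Power = Φ(δ − 1.645) = Φ(0.910) = 0.8185.
Type II error: β = 1 − power = 1 − 0.8185 = 0.1815.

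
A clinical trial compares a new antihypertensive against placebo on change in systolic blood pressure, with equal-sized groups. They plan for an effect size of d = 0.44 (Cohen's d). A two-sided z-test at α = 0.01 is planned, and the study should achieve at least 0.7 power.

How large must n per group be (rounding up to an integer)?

For power 0.7 need Φ(δ − z_{0.005}) = 0.7, so δ = z_{0.005} + z_{0.30} = 2.576 + 0.524 = 3.100.
(Ignoring the negligible lower-tail rejection probability gives the usual closed-form inversion.)
δ = d·√(n/2) ⇒ n = 2(δ/d)² = 2 × (3.100 / 0.44)² = 99.29.
Rounding up, n = 100 per group.

n = 100 per group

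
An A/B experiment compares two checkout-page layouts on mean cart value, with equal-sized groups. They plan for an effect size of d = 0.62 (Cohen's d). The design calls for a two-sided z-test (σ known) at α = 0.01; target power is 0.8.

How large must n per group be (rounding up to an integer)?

Set Φ(δ − 2.576) = 0.8; then δ − 2.576 = Φ⁻¹(0.8) = 0.842, giving δ = 3.417.
(For δ > 0 the lower-tail rejection region contributes negligibly to power, so the one-term inversion is standard.)
δ = d·√(n/2) ⇒ n = 2(δ/d)² = 2 × (3.417 / 0.62)² = 60.76.
Round up to the next whole unit.

n = 61 per group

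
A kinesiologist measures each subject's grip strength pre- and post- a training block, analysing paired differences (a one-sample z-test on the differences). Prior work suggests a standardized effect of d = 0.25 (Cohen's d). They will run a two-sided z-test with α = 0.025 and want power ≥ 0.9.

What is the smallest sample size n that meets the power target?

n = 199

For power 0.9 need Φ(δ − z_{0.0125}) = 0.9, so δ = z_{0.0125} + z_{0.10} = 2.241 + 1.282 = 3.523.
(The Φ(−δ − z_{α/2}) term is vanishingly small for δ > 0 and is dropped in the standard sample-size formula.)
δ = d·√n ⇒ n = (δ/d)² = (3.523 / 0.25)² = 198.58.
Rounding up, n = 199.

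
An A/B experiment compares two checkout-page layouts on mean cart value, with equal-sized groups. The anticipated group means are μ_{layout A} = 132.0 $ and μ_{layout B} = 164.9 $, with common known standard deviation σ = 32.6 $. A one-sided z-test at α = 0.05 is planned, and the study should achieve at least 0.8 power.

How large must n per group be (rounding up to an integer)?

n = 13 per group

Standardized effect: d = |μ_{layout A} − μ_{layout B}| / σ = |132.0 − 164.9| / 32.6 = 1.0092
For power 0.8 need Φ(δ − z_{0.05}) = 0.8, so δ = z_{0.05} + z_{0.20} = 1.645 + 0.842 = 2.486.
δ = d·√(n/2) ⇒ n = 2(δ/d)² = 2 × (2.486 / 1.0092)² = 12.14.
Rounding up, n = 13 per group.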